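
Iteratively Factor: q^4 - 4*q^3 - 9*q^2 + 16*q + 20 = (q - 2)*(q^3 - 2*q^2 - 13*q - 10) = (q - 5)*(q - 2)*(q^2 + 3*q + 2) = (q - 5)*(q - 2)*(q + 1)*(q + 2)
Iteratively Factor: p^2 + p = (p)*(p + 1)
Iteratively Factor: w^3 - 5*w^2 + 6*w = (w - 2)*(w^2 - 3*w) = (w - 3)*(w - 2)*(w)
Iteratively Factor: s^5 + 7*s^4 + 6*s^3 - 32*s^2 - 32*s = (s + 1)*(s^4 + 6*s^3 - 32*s) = (s - 2)*(s + 1)*(s^3 + 8*s^2 + 16*s) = (s - 2)*(s + 1)*(s + 4)*(s^2 + 4*s) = s*(s - 2)*(s + 1)*(s + 4)*(s + 4)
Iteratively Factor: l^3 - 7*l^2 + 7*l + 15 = (l - 5)*(l^2 - 2*l - 3) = (l - 5)*(l - 3)*(l + 1)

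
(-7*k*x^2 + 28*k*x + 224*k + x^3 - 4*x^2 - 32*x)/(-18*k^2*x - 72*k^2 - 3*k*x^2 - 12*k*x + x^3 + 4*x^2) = (-7*k*x + 56*k + x^2 - 8*x)/(-18*k^2 - 3*k*x + x^2)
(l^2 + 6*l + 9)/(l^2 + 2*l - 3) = (l + 3)/(l - 1)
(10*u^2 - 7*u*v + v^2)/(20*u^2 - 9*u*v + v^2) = (2*u - v)/(4*u - v)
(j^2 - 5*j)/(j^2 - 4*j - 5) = j/(j + 1)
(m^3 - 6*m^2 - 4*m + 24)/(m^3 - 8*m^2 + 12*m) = (m + 2)/m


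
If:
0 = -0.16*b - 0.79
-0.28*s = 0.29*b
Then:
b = -4.94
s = 5.11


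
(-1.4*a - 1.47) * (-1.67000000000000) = 2.338*a + 2.4549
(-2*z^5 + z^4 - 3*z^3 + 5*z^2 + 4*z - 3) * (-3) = 6*z^5 - 3*z^4 + 9*z^3 - 15*z^2 - 12*z + 9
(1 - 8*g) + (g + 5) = 6 - 7*g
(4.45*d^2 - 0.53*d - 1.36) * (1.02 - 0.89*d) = -3.9605*d^3 + 5.0107*d^2 + 0.6698*d - 1.3872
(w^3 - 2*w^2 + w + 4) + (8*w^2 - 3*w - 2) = w^3 + 6*w^2 - 2*w + 2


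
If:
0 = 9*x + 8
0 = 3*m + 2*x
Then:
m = 16/27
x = -8/9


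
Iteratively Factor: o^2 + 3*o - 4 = (o + 4)*(o - 1)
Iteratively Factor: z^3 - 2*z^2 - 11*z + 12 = (z - 4)*(z^2 + 2*z - 3) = (z - 4)*(z + 3)*(z - 1)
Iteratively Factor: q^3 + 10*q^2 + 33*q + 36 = (q + 3)*(q^2 + 7*q + 12) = (q + 3)^2*(q + 4)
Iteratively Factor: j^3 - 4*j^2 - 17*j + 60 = (j - 3)*(j^2 - j - 20) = (j - 3)*(j + 4)*(j - 5)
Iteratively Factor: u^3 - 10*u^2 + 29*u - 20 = (u - 4)*(u^2 - 6*u + 5) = (u - 5)*(u - 4)*(u - 1)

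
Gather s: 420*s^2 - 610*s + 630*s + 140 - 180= 420*s^2 + 20*s - 40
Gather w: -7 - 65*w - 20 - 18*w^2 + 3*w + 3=-18*w^2 - 62*w - 24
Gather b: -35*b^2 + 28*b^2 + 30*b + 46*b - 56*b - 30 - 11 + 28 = -7*b^2 + 20*b - 13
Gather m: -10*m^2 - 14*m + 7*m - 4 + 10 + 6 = -10*m^2 - 7*m + 12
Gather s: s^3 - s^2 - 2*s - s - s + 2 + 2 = s^3 - s^2 - 4*s + 4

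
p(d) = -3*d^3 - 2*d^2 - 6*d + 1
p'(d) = -9*d^2 - 4*d - 6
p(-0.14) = 1.81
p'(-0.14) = -5.62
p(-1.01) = 8.11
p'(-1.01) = -11.14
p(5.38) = -556.33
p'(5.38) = -288.02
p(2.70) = -88.83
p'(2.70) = -82.41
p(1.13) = -12.66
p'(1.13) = -22.01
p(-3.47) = 123.08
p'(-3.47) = -100.49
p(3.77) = -210.79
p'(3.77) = -149.00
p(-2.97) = 79.77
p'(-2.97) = -73.51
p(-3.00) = 82.00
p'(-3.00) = -75.00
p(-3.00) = 82.00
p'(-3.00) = -75.00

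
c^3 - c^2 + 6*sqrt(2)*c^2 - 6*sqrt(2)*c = c*(c - 1)*(c + 6*sqrt(2))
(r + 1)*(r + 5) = r^2 + 6*r + 5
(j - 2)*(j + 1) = j^2 - j - 2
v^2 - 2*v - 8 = (v - 4)*(v + 2)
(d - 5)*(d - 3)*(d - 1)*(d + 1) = d^4 - 8*d^3 + 14*d^2 + 8*d - 15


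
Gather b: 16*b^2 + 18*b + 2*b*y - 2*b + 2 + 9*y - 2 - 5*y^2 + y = 16*b^2 + b*(2*y + 16) - 5*y^2 + 10*y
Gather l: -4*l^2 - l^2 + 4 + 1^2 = 5 - 5*l^2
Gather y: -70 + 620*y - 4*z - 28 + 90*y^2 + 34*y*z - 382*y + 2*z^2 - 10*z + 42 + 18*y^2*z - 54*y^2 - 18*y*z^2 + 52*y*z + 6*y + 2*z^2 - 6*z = y^2*(18*z + 36) + y*(-18*z^2 + 86*z + 244) + 4*z^2 - 20*z - 56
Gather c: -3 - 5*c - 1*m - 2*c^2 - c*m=-2*c^2 + c*(-m - 5) - m - 3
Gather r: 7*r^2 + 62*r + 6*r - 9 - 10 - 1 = 7*r^2 + 68*r - 20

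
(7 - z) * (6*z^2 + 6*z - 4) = -6*z^3 + 36*z^2 + 46*z - 28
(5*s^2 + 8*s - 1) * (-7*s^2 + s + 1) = -35*s^4 - 51*s^3 + 20*s^2 + 7*s - 1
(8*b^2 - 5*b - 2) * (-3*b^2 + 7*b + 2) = -24*b^4 + 71*b^3 - 13*b^2 - 24*b - 4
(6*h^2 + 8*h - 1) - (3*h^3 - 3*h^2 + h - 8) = -3*h^3 + 9*h^2 + 7*h + 7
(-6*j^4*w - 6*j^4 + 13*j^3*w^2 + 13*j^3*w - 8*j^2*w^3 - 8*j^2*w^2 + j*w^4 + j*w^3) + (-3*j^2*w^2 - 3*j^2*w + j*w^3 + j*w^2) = -6*j^4*w - 6*j^4 + 13*j^3*w^2 + 13*j^3*w - 8*j^2*w^3 - 11*j^2*w^2 - 3*j^2*w + j*w^4 + 2*j*w^3 + j*w^2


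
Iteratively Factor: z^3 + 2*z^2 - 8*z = (z + 4)*(z^2 - 2*z) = (z - 2)*(z + 4)*(z)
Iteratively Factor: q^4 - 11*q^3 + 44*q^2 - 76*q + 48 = (q - 3)*(q^3 - 8*q^2 + 20*q - 16) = (q - 3)*(q - 2)*(q^2 - 6*q + 8) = (q - 4)*(q - 3)*(q - 2)*(q - 2)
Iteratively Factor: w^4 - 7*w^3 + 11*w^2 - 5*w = (w)*(w^3 - 7*w^2 + 11*w - 5) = w*(w - 1)*(w^2 - 6*w + 5) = w*(w - 1)^2*(w - 5)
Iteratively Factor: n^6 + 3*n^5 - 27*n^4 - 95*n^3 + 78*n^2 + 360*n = (n - 5)*(n^5 + 8*n^4 + 13*n^3 - 30*n^2 - 72*n) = n*(n - 5)*(n^4 + 8*n^3 + 13*n^2 - 30*n - 72) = n*(n - 5)*(n + 3)*(n^3 + 5*n^2 - 2*n - 24) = n*(n - 5)*(n + 3)*(n + 4)*(n^2 + n - 6) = n*(n - 5)*(n + 3)^2*(n + 4)*(n - 2)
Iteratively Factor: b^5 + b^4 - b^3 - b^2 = (b)*(b^4 + b^3 - b^2 - b) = b*(b + 1)*(b^3 - b) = b*(b + 1)^2*(b^2 - b) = b^2*(b + 1)^2*(b - 1)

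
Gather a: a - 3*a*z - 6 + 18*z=a*(1 - 3*z) + 18*z - 6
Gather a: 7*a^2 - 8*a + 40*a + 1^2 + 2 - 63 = 7*a^2 + 32*a - 60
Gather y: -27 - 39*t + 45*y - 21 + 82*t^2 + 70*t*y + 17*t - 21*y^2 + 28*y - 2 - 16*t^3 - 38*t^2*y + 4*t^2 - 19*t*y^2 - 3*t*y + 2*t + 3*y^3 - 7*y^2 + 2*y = -16*t^3 + 86*t^2 - 20*t + 3*y^3 + y^2*(-19*t - 28) + y*(-38*t^2 + 67*t + 75) - 50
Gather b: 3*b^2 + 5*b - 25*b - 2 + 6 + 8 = 3*b^2 - 20*b + 12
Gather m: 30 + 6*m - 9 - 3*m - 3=3*m + 18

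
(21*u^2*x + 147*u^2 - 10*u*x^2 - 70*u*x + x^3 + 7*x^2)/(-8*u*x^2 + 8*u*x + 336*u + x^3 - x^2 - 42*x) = (-21*u^2*x - 147*u^2 + 10*u*x^2 + 70*u*x - x^3 - 7*x^2)/(8*u*x^2 - 8*u*x - 336*u - x^3 + x^2 + 42*x)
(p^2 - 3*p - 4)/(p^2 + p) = (p - 4)/p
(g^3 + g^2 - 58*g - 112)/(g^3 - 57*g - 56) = (g + 2)/(g + 1)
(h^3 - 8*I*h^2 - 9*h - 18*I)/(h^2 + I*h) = h - 9*I - 18/h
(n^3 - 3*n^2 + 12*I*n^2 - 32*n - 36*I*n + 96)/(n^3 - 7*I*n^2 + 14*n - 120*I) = (n^2 + n*(-3 + 8*I) - 24*I)/(n^2 - 11*I*n - 30)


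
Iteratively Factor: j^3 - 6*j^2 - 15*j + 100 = (j - 5)*(j^2 - j - 20) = (j - 5)*(j + 4)*(j - 5)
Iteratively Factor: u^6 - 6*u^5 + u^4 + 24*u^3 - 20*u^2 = (u)*(u^5 - 6*u^4 + u^3 + 24*u^2 - 20*u) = u^2*(u^4 - 6*u^3 + u^2 + 24*u - 20) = u^2*(u + 2)*(u^3 - 8*u^2 + 17*u - 10) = u^2*(u - 2)*(u + 2)*(u^2 - 6*u + 5) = u^2*(u - 2)*(u - 1)*(u + 2)*(u - 5)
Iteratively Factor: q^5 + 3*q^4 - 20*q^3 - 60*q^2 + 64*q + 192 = (q + 3)*(q^4 - 20*q^2 + 64) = (q - 2)*(q + 3)*(q^3 + 2*q^2 - 16*q - 32) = (q - 2)*(q + 2)*(q + 3)*(q^2 - 16) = (q - 2)*(q + 2)*(q + 3)*(q + 4)*(q - 4)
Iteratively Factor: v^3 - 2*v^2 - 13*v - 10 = (v - 5)*(v^2 + 3*v + 2) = (v - 5)*(v + 1)*(v + 2)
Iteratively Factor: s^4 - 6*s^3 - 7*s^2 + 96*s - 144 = (s - 3)*(s^3 - 3*s^2 - 16*s + 48) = (s - 3)^2*(s^2 - 16) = (s - 4)*(s - 3)^2*(s + 4)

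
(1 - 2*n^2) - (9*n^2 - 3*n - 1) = -11*n^2 + 3*n + 2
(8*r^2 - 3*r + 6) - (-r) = 8*r^2 - 2*r + 6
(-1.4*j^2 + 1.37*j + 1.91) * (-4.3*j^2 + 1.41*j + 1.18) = 6.02*j^4 - 7.865*j^3 - 7.9333*j^2 + 4.3097*j + 2.2538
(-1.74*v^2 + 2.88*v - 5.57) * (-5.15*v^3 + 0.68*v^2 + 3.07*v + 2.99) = 8.961*v^5 - 16.0152*v^4 + 25.3021*v^3 - 0.148600000000001*v^2 - 8.4887*v - 16.6543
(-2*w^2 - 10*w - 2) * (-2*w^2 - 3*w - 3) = 4*w^4 + 26*w^3 + 40*w^2 + 36*w + 6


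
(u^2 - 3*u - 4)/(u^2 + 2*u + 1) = (u - 4)/(u + 1)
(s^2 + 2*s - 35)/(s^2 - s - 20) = (s + 7)/(s + 4)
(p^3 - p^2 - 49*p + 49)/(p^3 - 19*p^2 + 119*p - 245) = (p^2 + 6*p - 7)/(p^2 - 12*p + 35)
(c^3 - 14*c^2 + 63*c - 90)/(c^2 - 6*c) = c - 8 + 15/c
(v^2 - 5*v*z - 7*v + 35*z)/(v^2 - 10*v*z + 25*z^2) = (7 - v)/(-v + 5*z)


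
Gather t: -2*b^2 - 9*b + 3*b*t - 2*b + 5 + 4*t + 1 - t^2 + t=-2*b^2 - 11*b - t^2 + t*(3*b + 5) + 6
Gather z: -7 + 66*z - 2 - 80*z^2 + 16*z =-80*z^2 + 82*z - 9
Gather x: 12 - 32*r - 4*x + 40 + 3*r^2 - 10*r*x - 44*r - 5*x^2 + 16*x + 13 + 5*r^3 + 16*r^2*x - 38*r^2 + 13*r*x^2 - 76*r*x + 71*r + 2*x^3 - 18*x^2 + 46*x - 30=5*r^3 - 35*r^2 - 5*r + 2*x^3 + x^2*(13*r - 23) + x*(16*r^2 - 86*r + 58) + 35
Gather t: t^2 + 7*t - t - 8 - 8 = t^2 + 6*t - 16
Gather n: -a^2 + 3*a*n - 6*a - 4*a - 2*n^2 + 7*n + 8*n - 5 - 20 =-a^2 - 10*a - 2*n^2 + n*(3*a + 15) - 25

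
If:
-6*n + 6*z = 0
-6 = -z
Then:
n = 6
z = 6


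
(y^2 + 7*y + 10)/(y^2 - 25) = (y + 2)/(y - 5)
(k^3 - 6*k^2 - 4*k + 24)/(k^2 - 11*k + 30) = (k^2 - 4)/(k - 5)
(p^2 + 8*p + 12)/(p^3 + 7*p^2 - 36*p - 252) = (p + 2)/(p^2 + p - 42)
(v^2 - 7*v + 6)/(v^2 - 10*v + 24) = (v - 1)/(v - 4)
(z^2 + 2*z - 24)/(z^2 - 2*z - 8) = (z + 6)/(z + 2)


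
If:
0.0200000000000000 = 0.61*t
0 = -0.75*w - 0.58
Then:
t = 0.03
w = -0.77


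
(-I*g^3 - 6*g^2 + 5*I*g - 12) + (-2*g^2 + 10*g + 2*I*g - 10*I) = -I*g^3 - 8*g^2 + 10*g + 7*I*g - 12 - 10*I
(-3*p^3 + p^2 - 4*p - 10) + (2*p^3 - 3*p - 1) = -p^3 + p^2 - 7*p - 11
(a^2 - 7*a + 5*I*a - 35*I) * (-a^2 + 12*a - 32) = -a^4 + 19*a^3 - 5*I*a^3 - 116*a^2 + 95*I*a^2 + 224*a - 580*I*a + 1120*I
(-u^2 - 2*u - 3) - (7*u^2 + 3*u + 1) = -8*u^2 - 5*u - 4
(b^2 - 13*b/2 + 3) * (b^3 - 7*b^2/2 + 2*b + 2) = b^5 - 10*b^4 + 111*b^3/4 - 43*b^2/2 - 7*b + 6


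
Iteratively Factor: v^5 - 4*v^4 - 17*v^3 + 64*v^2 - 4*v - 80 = (v + 4)*(v^4 - 8*v^3 + 15*v^2 + 4*v - 20) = (v - 2)*(v + 4)*(v^3 - 6*v^2 + 3*v + 10) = (v - 2)*(v + 1)*(v + 4)*(v^2 - 7*v + 10) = (v - 5)*(v - 2)*(v + 1)*(v + 4)*(v - 2)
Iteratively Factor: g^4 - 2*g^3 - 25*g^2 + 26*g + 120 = (g + 2)*(g^3 - 4*g^2 - 17*g + 60) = (g - 5)*(g + 2)*(g^2 + g - 12) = (g - 5)*(g + 2)*(g + 4)*(g - 3)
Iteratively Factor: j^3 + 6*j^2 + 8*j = (j + 2)*(j^2 + 4*j) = (j + 2)*(j + 4)*(j)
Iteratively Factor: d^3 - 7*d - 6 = (d + 1)*(d^2 - d - 6) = (d - 3)*(d + 1)*(d + 2)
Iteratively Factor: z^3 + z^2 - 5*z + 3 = (z + 3)*(z^2 - 2*z + 1) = (z - 1)*(z + 3)*(z - 1)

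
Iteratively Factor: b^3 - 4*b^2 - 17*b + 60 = (b + 4)*(b^2 - 8*b + 15) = (b - 3)*(b + 4)*(b - 5)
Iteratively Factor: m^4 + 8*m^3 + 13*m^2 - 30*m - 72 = (m + 4)*(m^3 + 4*m^2 - 3*m - 18) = (m + 3)*(m + 4)*(m^2 + m - 6) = (m - 2)*(m + 3)*(m + 4)*(m + 3)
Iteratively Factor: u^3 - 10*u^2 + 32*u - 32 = (u - 2)*(u^2 - 8*u + 16) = (u - 4)*(u - 2)*(u - 4)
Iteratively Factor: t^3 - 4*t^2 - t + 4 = (t + 1)*(t^2 - 5*t + 4) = (t - 1)*(t + 1)*(t - 4)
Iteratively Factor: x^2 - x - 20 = (x + 4)*(x - 5)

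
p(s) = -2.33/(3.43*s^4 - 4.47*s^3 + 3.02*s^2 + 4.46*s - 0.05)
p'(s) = -2.33*(-13.72*s^3 + 13.41*s^2 - 6.04*s - 4.46)/(3.43*s^4 - 4.47*s^3 + 3.02*s^2 + 4.46*s - 0.05)^2 = (31.9676*s^3 - 31.2453*s^2 + 14.0732*s + 10.3918)/(3.43*s^4 - 4.47*s^3 + 3.02*s^2 + 4.46*s - 0.05)^2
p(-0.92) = -0.54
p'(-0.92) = -2.86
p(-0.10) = 5.05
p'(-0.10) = 40.66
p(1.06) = -0.33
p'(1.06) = 0.56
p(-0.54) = 4.00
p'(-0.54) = -33.49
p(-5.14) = -0.00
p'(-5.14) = -0.00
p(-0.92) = -0.54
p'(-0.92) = -2.86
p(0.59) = -0.74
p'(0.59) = 1.47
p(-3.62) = -0.00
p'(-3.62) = -0.00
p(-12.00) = -0.00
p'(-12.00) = -0.00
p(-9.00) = -0.00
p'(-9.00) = -0.00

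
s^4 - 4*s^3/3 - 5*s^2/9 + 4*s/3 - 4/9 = (s - 1)*(s - 2/3)^2*(s + 1)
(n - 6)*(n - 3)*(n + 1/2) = n^3 - 17*n^2/2 + 27*n/2 + 9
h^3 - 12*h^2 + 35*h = h*(h - 7)*(h - 5)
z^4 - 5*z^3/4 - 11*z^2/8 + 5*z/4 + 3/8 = (z - 3/2)*(z - 1)*(z + 1/4)*(z + 1)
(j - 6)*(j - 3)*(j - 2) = j^3 - 11*j^2 + 36*j - 36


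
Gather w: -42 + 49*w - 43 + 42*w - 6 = 91*w - 91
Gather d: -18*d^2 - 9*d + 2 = -18*d^2 - 9*d + 2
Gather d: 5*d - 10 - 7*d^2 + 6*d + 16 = -7*d^2 + 11*d + 6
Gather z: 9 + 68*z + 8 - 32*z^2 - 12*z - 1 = -32*z^2 + 56*z + 16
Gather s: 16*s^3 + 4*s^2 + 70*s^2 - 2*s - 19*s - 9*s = 16*s^3 + 74*s^2 - 30*s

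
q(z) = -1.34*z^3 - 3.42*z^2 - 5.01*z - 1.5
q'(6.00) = -190.77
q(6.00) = -444.12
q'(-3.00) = -20.67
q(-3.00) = 18.93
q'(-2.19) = -9.31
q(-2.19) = 7.14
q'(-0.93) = -2.13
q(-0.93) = 1.28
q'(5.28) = -153.20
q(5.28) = -320.54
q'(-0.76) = -2.13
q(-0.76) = 0.92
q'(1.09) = -17.24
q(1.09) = -12.76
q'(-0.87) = -2.10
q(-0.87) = 1.15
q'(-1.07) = -2.29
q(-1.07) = 1.59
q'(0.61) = -10.68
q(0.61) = -6.13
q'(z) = -4.02*z^2 - 6.84*z - 5.01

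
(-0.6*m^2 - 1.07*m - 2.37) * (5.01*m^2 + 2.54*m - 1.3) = -3.006*m^4 - 6.8847*m^3 - 13.8115*m^2 - 4.6288*m + 3.081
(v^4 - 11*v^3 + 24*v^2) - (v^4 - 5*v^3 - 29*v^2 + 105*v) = -6*v^3 + 53*v^2 - 105*v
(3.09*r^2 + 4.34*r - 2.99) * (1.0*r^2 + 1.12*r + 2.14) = 3.09*r^4 + 7.8008*r^3 + 8.4834*r^2 + 5.9388*r - 6.3986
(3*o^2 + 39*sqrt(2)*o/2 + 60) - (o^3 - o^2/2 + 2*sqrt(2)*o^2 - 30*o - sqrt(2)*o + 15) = -o^3 - 2*sqrt(2)*o^2 + 7*o^2/2 + 41*sqrt(2)*o/2 + 30*o + 45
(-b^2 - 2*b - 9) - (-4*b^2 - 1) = 3*b^2 - 2*b - 8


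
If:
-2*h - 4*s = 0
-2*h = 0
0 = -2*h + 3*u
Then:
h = 0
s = 0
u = 0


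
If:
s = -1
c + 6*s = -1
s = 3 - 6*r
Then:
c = 5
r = 2/3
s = -1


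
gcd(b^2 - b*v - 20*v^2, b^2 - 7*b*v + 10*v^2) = -b + 5*v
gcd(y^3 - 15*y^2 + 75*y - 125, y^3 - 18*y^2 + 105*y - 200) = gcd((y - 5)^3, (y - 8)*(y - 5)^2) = y^2 - 10*y + 25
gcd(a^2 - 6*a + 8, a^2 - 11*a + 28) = a - 4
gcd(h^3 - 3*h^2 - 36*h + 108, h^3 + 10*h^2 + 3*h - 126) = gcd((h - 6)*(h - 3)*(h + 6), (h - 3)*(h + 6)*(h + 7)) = h^2 + 3*h - 18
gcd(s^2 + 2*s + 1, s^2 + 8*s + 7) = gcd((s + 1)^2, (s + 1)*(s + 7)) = s + 1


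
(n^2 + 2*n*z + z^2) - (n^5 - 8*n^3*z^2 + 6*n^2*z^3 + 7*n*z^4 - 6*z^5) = -n^5 + 8*n^3*z^2 - 6*n^2*z^3 + n^2 - 7*n*z^4 + 2*n*z + 6*z^5 + z^2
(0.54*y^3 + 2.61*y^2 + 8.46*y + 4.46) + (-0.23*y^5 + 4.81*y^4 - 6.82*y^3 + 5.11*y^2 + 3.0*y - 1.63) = -0.23*y^5 + 4.81*y^4 - 6.28*y^3 + 7.72*y^2 + 11.46*y + 2.83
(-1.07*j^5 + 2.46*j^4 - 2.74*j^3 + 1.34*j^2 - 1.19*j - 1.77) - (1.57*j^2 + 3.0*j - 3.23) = -1.07*j^5 + 2.46*j^4 - 2.74*j^3 - 0.23*j^2 - 4.19*j + 1.46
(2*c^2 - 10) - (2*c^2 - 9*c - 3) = 9*c - 7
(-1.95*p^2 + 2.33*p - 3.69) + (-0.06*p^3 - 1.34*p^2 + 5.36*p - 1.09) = -0.06*p^3 - 3.29*p^2 + 7.69*p - 4.78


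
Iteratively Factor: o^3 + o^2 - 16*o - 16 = (o + 1)*(o^2 - 16) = (o + 1)*(o + 4)*(o - 4)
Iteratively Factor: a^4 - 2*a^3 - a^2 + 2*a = (a + 1)*(a^3 - 3*a^2 + 2*a) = (a - 2)*(a + 1)*(a^2 - a) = a*(a - 2)*(a + 1)*(a - 1)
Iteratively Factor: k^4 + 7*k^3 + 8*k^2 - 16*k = (k + 4)*(k^3 + 3*k^2 - 4*k) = (k + 4)^2*(k^2 - k) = (k - 1)*(k + 4)^2*(k)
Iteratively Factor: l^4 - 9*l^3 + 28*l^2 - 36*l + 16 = (l - 2)*(l^3 - 7*l^2 + 14*l - 8) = (l - 2)*(l - 1)*(l^2 - 6*l + 8) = (l - 4)*(l - 2)*(l - 1)*(l - 2)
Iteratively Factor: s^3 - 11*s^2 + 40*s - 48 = (s - 3)*(s^2 - 8*s + 16) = (s - 4)*(s - 3)*(s - 4)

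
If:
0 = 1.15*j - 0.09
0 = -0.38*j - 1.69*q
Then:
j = 0.08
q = -0.02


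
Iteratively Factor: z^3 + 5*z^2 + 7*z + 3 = (z + 3)*(z^2 + 2*z + 1) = (z + 1)*(z + 3)*(z + 1)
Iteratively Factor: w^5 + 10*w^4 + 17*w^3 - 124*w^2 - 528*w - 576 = (w + 3)*(w^4 + 7*w^3 - 4*w^2 - 112*w - 192) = (w + 3)^2*(w^3 + 4*w^2 - 16*w - 64) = (w + 3)^2*(w + 4)*(w^2 - 16) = (w - 4)*(w + 3)^2*(w + 4)*(w + 4)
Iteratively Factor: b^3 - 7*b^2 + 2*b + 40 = (b - 5)*(b^2 - 2*b - 8) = (b - 5)*(b - 4)*(b + 2)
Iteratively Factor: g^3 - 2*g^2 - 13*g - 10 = (g - 5)*(g^2 + 3*g + 2) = (g - 5)*(g + 1)*(g + 2)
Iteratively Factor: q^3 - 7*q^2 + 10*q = (q - 5)*(q^2 - 2*q) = q*(q - 5)*(q - 2)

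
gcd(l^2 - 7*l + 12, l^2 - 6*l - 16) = 1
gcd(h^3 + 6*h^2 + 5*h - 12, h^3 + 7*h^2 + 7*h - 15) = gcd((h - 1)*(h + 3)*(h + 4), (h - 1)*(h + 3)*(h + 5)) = h^2 + 2*h - 3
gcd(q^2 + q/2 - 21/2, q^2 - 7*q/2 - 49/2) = q + 7/2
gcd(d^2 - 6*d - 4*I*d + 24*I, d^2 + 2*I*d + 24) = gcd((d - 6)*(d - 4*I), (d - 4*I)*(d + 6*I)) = d - 4*I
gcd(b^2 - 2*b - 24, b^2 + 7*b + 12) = b + 4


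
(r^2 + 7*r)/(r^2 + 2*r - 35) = r/(r - 5)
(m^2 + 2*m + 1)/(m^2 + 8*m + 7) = (m + 1)/(m + 7)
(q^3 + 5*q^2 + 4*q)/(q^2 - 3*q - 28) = q*(q + 1)/(q - 7)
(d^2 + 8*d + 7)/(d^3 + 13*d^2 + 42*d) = (d + 1)/(d*(d + 6))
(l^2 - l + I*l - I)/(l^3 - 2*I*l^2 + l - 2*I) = (l - 1)/(l^2 - 3*I*l - 2)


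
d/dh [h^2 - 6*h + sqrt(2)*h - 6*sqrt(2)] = 2*h - 6 + sqrt(2)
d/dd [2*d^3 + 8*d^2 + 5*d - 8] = 6*d^2 + 16*d + 5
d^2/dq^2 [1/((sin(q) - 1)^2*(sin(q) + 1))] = (-7*sin(q) + 9*cos(q)^2 - 13)/((sin(q) - 1)*cos(q)^4)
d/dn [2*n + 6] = 2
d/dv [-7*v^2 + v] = 1 - 14*v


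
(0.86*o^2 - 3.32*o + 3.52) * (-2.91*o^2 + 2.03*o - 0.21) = -2.5026*o^4 + 11.407*o^3 - 17.1634*o^2 + 7.8428*o - 0.7392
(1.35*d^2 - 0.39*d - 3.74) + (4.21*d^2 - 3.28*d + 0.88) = 5.56*d^2 - 3.67*d - 2.86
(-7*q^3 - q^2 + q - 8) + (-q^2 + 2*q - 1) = -7*q^3 - 2*q^2 + 3*q - 9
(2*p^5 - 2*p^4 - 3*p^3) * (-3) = -6*p^5 + 6*p^4 + 9*p^3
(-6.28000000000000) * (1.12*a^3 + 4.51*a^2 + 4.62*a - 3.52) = -7.0336*a^3 - 28.3228*a^2 - 29.0136*a + 22.1056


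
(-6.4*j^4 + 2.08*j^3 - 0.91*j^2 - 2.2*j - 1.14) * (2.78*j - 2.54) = -17.792*j^5 + 22.0384*j^4 - 7.813*j^3 - 3.8046*j^2 + 2.4188*j + 2.8956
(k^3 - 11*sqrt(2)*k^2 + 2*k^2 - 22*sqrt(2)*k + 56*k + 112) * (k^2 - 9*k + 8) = k^5 - 11*sqrt(2)*k^4 - 7*k^4 + 46*k^3 + 77*sqrt(2)*k^3 - 376*k^2 + 110*sqrt(2)*k^2 - 560*k - 176*sqrt(2)*k + 896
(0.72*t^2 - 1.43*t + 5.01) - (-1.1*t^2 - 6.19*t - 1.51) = 1.82*t^2 + 4.76*t + 6.52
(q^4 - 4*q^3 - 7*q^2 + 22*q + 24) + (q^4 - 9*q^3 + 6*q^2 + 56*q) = 2*q^4 - 13*q^3 - q^2 + 78*q + 24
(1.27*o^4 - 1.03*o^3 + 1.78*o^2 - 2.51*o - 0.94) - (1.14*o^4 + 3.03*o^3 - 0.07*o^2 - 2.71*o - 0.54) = 0.13*o^4 - 4.06*o^3 + 1.85*o^2 + 0.2*o - 0.4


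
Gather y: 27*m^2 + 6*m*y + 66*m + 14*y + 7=27*m^2 + 66*m + y*(6*m + 14) + 7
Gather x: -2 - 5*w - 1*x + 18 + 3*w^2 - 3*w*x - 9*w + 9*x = 3*w^2 - 14*w + x*(8 - 3*w) + 16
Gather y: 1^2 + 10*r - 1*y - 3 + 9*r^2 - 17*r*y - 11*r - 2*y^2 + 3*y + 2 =9*r^2 - r - 2*y^2 + y*(2 - 17*r)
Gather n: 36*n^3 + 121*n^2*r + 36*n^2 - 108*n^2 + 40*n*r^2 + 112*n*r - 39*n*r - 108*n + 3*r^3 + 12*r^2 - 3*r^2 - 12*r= 36*n^3 + n^2*(121*r - 72) + n*(40*r^2 + 73*r - 108) + 3*r^3 + 9*r^2 - 12*r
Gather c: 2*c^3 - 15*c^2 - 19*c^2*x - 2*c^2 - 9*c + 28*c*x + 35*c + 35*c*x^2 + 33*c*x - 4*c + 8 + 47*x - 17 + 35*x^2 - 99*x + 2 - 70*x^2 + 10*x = 2*c^3 + c^2*(-19*x - 17) + c*(35*x^2 + 61*x + 22) - 35*x^2 - 42*x - 7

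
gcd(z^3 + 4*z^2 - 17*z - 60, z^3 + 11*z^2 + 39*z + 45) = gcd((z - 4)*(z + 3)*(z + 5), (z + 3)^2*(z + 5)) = z^2 + 8*z + 15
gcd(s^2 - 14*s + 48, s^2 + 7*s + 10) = 1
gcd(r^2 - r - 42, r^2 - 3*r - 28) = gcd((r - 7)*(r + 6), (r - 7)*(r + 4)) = r - 7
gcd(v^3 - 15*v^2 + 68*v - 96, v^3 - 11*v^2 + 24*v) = v^2 - 11*v + 24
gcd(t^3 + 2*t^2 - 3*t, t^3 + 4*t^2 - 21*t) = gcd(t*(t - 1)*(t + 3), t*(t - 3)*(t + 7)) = t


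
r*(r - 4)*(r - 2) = r^3 - 6*r^2 + 8*r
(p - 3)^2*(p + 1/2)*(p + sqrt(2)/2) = p^4 - 11*p^3/2 + sqrt(2)*p^3/2 - 11*sqrt(2)*p^2/4 + 6*p^2 + 3*sqrt(2)*p + 9*p/2 + 9*sqrt(2)/4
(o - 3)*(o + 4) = o^2 + o - 12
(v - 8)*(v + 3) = v^2 - 5*v - 24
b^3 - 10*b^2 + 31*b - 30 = (b - 5)*(b - 3)*(b - 2)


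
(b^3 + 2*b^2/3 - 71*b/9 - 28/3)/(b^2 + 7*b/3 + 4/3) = (b^2 - 2*b/3 - 7)/(b + 1)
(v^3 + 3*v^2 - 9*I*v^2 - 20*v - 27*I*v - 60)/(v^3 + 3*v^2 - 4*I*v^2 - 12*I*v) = (v - 5*I)/v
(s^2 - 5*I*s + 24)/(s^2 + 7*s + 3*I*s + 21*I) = (s - 8*I)/(s + 7)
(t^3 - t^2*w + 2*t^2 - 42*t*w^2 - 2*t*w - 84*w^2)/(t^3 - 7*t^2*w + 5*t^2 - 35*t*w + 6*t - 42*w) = (t + 6*w)/(t + 3)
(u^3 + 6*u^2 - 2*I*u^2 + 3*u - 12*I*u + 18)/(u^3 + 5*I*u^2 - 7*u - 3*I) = (u^2 + 3*u*(2 - I) - 18*I)/(u^2 + 4*I*u - 3)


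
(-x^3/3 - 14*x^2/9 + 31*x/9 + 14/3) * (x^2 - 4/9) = -x^5/3 - 14*x^4/9 + 97*x^3/27 + 434*x^2/81 - 124*x/81 - 56/27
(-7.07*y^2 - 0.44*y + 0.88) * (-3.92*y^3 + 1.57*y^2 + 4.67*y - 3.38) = 27.7144*y^5 - 9.3751*y^4 - 37.1573*y^3 + 23.2234*y^2 + 5.5968*y - 2.9744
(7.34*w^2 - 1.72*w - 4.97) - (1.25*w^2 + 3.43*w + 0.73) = 6.09*w^2 - 5.15*w - 5.7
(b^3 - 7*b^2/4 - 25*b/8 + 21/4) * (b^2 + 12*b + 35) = b^5 + 41*b^4/4 + 87*b^3/8 - 187*b^2/2 - 371*b/8 + 735/4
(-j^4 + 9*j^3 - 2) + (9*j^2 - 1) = -j^4 + 9*j^3 + 9*j^2 - 3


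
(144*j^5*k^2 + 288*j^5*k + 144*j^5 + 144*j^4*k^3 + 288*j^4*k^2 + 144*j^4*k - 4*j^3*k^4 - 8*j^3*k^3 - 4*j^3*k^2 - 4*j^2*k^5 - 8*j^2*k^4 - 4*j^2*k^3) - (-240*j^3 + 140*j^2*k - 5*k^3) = 144*j^5*k^2 + 288*j^5*k + 144*j^5 + 144*j^4*k^3 + 288*j^4*k^2 + 144*j^4*k - 4*j^3*k^4 - 8*j^3*k^3 - 4*j^3*k^2 + 240*j^3 - 4*j^2*k^5 - 8*j^2*k^4 - 4*j^2*k^3 - 140*j^2*k + 5*k^3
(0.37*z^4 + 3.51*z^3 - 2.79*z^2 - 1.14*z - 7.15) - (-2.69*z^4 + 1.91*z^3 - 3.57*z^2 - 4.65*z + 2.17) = 3.06*z^4 + 1.6*z^3 + 0.78*z^2 + 3.51*z - 9.32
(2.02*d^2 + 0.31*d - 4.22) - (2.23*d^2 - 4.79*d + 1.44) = -0.21*d^2 + 5.1*d - 5.66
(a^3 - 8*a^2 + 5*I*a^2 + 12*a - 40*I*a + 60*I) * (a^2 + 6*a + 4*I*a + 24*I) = a^5 - 2*a^4 + 9*I*a^4 - 56*a^3 - 18*I*a^3 + 112*a^2 - 324*I*a^2 + 720*a + 648*I*a - 1440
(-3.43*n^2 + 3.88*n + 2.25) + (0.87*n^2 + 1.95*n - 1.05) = -2.56*n^2 + 5.83*n + 1.2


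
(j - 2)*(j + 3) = j^2 + j - 6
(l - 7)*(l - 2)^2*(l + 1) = l^4 - 10*l^3 + 21*l^2 + 4*l - 28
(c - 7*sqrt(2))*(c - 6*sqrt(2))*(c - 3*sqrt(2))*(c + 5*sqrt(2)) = c^4 - 11*sqrt(2)*c^3 + 2*c^2 + 558*sqrt(2)*c - 2520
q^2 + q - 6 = (q - 2)*(q + 3)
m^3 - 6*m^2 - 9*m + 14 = (m - 7)*(m - 1)*(m + 2)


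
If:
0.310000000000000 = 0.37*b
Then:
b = 0.84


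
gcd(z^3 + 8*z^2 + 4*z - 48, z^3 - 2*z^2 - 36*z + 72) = z^2 + 4*z - 12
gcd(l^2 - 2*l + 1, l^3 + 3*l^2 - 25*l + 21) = l - 1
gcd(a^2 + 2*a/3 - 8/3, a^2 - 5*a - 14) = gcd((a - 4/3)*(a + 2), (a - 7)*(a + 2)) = a + 2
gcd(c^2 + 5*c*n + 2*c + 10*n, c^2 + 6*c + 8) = c + 2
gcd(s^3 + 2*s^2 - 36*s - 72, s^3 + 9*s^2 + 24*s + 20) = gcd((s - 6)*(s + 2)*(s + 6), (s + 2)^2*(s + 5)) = s + 2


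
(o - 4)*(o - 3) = o^2 - 7*o + 12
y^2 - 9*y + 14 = (y - 7)*(y - 2)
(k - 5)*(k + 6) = k^2 + k - 30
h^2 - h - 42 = (h - 7)*(h + 6)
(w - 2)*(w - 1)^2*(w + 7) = w^4 + 3*w^3 - 23*w^2 + 33*w - 14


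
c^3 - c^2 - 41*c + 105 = (c - 5)*(c - 3)*(c + 7)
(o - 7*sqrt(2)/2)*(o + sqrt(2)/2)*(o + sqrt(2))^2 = o^4 - sqrt(2)*o^3 - 27*o^2/2 - 13*sqrt(2)*o - 7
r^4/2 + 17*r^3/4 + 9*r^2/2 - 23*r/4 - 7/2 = (r/2 + 1)*(r - 1)*(r + 1/2)*(r + 7)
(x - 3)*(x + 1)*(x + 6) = x^3 + 4*x^2 - 15*x - 18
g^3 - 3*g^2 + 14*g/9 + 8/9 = (g - 2)*(g - 4/3)*(g + 1/3)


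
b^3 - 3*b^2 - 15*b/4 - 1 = (b - 4)*(b + 1/2)^2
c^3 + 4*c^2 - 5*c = c*(c - 1)*(c + 5)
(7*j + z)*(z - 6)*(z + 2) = 7*j*z^2 - 28*j*z - 84*j + z^3 - 4*z^2 - 12*z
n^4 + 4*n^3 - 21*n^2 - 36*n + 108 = (n - 3)*(n - 2)*(n + 3)*(n + 6)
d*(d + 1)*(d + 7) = d^3 + 8*d^2 + 7*d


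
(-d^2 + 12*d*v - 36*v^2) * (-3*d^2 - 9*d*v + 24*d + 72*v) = 3*d^4 - 27*d^3*v - 24*d^3 + 216*d^2*v + 324*d*v^3 - 2592*v^3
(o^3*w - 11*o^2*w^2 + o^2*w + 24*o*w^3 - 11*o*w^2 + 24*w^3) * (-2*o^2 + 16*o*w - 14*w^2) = -2*o^5*w + 38*o^4*w^2 - 2*o^4*w - 238*o^3*w^3 + 38*o^3*w^2 + 538*o^2*w^4 - 238*o^2*w^3 - 336*o*w^5 + 538*o*w^4 - 336*w^5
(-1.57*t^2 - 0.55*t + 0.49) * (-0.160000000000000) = 0.2512*t^2 + 0.088*t - 0.0784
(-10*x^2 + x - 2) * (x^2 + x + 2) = -10*x^4 - 9*x^3 - 21*x^2 - 4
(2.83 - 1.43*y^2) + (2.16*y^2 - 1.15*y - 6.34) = 0.73*y^2 - 1.15*y - 3.51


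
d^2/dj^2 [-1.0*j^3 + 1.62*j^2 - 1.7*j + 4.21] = 3.24 - 6.0*j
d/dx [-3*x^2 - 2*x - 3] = -6*x - 2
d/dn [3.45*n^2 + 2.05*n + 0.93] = 6.9*n + 2.05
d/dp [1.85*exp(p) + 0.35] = 1.85*exp(p)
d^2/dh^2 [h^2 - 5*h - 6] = 2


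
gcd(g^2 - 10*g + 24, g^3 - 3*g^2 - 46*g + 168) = g^2 - 10*g + 24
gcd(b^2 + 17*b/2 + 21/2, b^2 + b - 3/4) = b + 3/2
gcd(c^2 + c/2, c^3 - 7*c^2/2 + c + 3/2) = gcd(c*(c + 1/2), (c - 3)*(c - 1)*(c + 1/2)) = c + 1/2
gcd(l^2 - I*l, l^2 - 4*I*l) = l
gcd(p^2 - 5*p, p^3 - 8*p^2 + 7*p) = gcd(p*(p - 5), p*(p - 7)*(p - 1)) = p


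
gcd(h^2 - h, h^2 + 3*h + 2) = 1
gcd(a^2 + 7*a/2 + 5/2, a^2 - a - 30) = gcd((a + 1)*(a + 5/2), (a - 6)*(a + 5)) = 1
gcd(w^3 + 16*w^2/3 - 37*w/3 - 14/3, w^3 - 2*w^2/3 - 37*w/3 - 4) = w + 1/3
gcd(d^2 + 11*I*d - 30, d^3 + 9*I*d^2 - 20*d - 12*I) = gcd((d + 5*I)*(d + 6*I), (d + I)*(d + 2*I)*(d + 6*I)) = d + 6*I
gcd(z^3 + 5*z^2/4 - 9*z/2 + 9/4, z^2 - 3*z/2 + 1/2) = z - 1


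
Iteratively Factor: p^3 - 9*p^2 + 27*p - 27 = (p - 3)*(p^2 - 6*p + 9) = (p - 3)^2*(p - 3)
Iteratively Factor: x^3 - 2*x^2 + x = (x - 1)*(x^2 - x) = x*(x - 1)*(x - 1)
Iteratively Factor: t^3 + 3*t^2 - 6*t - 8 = (t - 2)*(t^2 + 5*t + 4) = (t - 2)*(t + 4)*(t + 1)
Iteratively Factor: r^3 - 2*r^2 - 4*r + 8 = (r - 2)*(r^2 - 4) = (r - 2)^2*(r + 2)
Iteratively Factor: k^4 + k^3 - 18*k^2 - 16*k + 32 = (k + 4)*(k^3 - 3*k^2 - 6*k + 8) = (k + 2)*(k + 4)*(k^2 - 5*k + 4) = (k - 4)*(k + 2)*(k + 4)*(k - 1)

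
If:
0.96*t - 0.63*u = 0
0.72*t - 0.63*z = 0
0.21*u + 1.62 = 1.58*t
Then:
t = 1.29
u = 1.96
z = 1.47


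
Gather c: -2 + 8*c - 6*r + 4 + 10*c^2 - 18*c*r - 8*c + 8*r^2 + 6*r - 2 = 10*c^2 - 18*c*r + 8*r^2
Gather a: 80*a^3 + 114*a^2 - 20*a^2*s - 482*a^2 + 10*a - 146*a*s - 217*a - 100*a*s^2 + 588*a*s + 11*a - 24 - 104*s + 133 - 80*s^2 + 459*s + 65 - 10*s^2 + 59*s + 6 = 80*a^3 + a^2*(-20*s - 368) + a*(-100*s^2 + 442*s - 196) - 90*s^2 + 414*s + 180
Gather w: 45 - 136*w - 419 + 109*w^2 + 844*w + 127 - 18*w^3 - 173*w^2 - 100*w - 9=-18*w^3 - 64*w^2 + 608*w - 256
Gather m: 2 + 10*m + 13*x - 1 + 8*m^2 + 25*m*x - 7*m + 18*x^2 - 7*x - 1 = 8*m^2 + m*(25*x + 3) + 18*x^2 + 6*x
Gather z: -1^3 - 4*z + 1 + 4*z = 0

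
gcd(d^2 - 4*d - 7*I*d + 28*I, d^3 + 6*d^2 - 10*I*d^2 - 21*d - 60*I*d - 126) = d - 7*I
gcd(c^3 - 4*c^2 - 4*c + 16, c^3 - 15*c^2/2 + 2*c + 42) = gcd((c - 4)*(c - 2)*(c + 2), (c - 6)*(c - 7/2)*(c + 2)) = c + 2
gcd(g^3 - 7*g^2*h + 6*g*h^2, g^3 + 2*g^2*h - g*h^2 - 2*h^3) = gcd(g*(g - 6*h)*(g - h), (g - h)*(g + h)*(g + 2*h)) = g - h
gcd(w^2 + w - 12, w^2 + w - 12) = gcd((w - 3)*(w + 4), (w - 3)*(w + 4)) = w^2 + w - 12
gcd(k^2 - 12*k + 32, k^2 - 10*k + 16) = k - 8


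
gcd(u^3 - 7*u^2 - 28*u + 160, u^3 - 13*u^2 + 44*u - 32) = u^2 - 12*u + 32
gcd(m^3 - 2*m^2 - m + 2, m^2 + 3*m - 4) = m - 1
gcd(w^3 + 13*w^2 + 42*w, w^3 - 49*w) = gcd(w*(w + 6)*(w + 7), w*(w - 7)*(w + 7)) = w^2 + 7*w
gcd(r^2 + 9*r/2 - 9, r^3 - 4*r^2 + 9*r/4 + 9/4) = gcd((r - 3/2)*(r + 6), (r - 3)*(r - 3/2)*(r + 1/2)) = r - 3/2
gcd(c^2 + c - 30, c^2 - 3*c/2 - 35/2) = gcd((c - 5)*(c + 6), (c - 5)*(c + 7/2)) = c - 5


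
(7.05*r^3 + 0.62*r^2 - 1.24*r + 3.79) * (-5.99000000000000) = -42.2295*r^3 - 3.7138*r^2 + 7.4276*r - 22.7021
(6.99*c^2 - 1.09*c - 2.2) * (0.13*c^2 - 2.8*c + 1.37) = 0.9087*c^4 - 19.7137*c^3 + 12.3423*c^2 + 4.6667*c - 3.014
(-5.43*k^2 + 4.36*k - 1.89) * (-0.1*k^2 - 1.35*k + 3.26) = 0.543*k^4 + 6.8945*k^3 - 23.3988*k^2 + 16.7651*k - 6.1614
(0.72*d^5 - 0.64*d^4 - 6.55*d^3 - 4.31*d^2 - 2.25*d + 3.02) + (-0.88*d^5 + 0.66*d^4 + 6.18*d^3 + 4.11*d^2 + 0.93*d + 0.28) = -0.16*d^5 + 0.02*d^4 - 0.37*d^3 - 0.199999999999999*d^2 - 1.32*d + 3.3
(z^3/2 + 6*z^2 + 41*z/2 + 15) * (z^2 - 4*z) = z^5/2 + 4*z^4 - 7*z^3/2 - 67*z^2 - 60*z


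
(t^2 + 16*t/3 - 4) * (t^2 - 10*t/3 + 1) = t^4 + 2*t^3 - 187*t^2/9 + 56*t/3 - 4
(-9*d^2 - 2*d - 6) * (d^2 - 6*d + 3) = -9*d^4 + 52*d^3 - 21*d^2 + 30*d - 18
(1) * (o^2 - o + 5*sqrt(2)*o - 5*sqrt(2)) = o^2 - o + 5*sqrt(2)*o - 5*sqrt(2)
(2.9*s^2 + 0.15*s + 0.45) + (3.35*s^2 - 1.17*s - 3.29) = 6.25*s^2 - 1.02*s - 2.84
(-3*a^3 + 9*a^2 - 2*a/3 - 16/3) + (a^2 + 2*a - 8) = -3*a^3 + 10*a^2 + 4*a/3 - 40/3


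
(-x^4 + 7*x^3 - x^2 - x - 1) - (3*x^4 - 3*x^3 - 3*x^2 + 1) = -4*x^4 + 10*x^3 + 2*x^2 - x - 2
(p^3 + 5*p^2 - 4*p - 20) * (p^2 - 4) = p^5 + 5*p^4 - 8*p^3 - 40*p^2 + 16*p + 80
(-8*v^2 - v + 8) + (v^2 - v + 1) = -7*v^2 - 2*v + 9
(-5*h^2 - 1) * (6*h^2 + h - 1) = -30*h^4 - 5*h^3 - h^2 - h + 1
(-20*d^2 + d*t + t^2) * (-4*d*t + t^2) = 80*d^3*t - 24*d^2*t^2 - 3*d*t^3 + t^4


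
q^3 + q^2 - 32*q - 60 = (q - 6)*(q + 2)*(q + 5)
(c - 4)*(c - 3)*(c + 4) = c^3 - 3*c^2 - 16*c + 48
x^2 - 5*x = x*(x - 5)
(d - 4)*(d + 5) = d^2 + d - 20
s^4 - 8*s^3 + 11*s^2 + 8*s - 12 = (s - 6)*(s - 2)*(s - 1)*(s + 1)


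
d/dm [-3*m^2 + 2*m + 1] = 2 - 6*m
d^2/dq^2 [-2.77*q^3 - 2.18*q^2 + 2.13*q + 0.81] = -16.62*q - 4.36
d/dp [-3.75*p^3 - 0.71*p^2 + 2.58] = p*(-11.25*p - 1.42)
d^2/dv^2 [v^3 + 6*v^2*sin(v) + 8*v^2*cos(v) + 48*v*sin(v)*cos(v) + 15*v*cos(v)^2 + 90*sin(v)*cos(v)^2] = -6*v^2*sin(v) - 8*v^2*cos(v) - 32*v*sin(v) - 96*v*sin(2*v) + 24*v*cos(v) - 30*v*cos(2*v) + 6*v - 21*sin(v)/2 - 30*sin(2*v) - 405*sin(3*v)/2 + 16*cos(v) + 96*cos(2*v)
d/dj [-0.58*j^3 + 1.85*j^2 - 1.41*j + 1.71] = -1.74*j^2 + 3.7*j - 1.41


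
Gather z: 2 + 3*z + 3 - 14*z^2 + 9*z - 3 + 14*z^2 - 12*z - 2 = 0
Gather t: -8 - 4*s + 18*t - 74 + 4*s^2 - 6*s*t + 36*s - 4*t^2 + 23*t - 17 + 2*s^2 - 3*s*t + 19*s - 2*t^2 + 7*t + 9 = 6*s^2 + 51*s - 6*t^2 + t*(48 - 9*s) - 90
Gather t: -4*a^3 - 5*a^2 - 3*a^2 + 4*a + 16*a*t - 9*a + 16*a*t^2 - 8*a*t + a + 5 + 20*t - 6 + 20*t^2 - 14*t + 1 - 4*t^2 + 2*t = -4*a^3 - 8*a^2 - 4*a + t^2*(16*a + 16) + t*(8*a + 8)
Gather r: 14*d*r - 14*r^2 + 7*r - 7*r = 14*d*r - 14*r^2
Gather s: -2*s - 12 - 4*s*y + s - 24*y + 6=s*(-4*y - 1) - 24*y - 6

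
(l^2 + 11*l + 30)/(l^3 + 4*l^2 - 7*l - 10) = (l + 6)/(l^2 - l - 2)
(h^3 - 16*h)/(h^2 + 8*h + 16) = h*(h - 4)/(h + 4)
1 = 1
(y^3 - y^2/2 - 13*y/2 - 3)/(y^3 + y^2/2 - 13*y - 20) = (2*y^2 - 5*y - 3)/(2*y^2 - 3*y - 20)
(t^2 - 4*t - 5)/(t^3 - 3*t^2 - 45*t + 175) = (t + 1)/(t^2 + 2*t - 35)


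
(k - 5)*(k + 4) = k^2 - k - 20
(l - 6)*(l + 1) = l^2 - 5*l - 6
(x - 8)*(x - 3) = x^2 - 11*x + 24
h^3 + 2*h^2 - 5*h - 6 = (h - 2)*(h + 1)*(h + 3)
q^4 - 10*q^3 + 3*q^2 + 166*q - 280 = (q - 7)*(q - 5)*(q - 2)*(q + 4)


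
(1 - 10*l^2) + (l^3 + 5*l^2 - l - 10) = l^3 - 5*l^2 - l - 9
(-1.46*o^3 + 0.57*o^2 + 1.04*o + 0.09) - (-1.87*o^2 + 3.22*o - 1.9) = -1.46*o^3 + 2.44*o^2 - 2.18*o + 1.99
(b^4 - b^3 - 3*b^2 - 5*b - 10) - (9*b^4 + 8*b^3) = -8*b^4 - 9*b^3 - 3*b^2 - 5*b - 10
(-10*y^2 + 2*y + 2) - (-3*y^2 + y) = -7*y^2 + y + 2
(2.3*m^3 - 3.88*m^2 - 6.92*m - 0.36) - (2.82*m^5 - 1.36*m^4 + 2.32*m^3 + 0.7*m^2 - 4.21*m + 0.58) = -2.82*m^5 + 1.36*m^4 - 0.02*m^3 - 4.58*m^2 - 2.71*m - 0.94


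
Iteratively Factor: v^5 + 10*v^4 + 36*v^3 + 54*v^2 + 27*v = (v + 1)*(v^4 + 9*v^3 + 27*v^2 + 27*v) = (v + 1)*(v + 3)*(v^3 + 6*v^2 + 9*v) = (v + 1)*(v + 3)^2*(v^2 + 3*v) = v*(v + 1)*(v + 3)^2*(v + 3)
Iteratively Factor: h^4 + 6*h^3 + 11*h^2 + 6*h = (h + 1)*(h^3 + 5*h^2 + 6*h) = (h + 1)*(h + 2)*(h^2 + 3*h) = (h + 1)*(h + 2)*(h + 3)*(h)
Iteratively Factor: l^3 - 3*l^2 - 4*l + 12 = (l - 2)*(l^2 - l - 6) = (l - 3)*(l - 2)*(l + 2)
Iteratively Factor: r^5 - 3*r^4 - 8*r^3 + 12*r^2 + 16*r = (r - 2)*(r^4 - r^3 - 10*r^2 - 8*r) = (r - 4)*(r - 2)*(r^3 + 3*r^2 + 2*r) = r*(r - 4)*(r - 2)*(r^2 + 3*r + 2) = r*(r - 4)*(r - 2)*(r + 1)*(r + 2)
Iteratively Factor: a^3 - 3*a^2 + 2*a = (a - 1)*(a^2 - 2*a) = (a - 2)*(a - 1)*(a)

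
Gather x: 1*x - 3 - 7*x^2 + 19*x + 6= -7*x^2 + 20*x + 3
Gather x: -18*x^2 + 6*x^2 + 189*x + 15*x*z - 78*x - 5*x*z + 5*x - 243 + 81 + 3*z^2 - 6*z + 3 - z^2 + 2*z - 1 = -12*x^2 + x*(10*z + 116) + 2*z^2 - 4*z - 160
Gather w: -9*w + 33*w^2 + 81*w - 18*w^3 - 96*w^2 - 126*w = -18*w^3 - 63*w^2 - 54*w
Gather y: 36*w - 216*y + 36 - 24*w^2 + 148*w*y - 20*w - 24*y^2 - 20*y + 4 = -24*w^2 + 16*w - 24*y^2 + y*(148*w - 236) + 40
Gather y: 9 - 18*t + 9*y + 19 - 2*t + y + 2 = -20*t + 10*y + 30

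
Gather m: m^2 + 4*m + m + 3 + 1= m^2 + 5*m + 4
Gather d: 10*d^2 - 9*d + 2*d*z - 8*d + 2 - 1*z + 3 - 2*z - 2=10*d^2 + d*(2*z - 17) - 3*z + 3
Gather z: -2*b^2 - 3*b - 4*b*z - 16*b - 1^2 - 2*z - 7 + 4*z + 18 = -2*b^2 - 19*b + z*(2 - 4*b) + 10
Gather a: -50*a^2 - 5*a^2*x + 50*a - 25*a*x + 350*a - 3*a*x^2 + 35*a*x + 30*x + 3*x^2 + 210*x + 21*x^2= a^2*(-5*x - 50) + a*(-3*x^2 + 10*x + 400) + 24*x^2 + 240*x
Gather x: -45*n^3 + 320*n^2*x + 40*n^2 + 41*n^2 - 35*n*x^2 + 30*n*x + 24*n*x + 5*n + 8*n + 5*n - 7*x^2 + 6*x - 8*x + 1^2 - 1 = -45*n^3 + 81*n^2 + 18*n + x^2*(-35*n - 7) + x*(320*n^2 + 54*n - 2)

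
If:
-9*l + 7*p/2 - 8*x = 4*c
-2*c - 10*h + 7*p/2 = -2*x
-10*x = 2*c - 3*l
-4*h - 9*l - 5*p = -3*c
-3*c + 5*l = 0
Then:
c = 0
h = 0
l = 0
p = 0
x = 0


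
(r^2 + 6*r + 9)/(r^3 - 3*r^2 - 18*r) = (r + 3)/(r*(r - 6))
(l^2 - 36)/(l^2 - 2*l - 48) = (l - 6)/(l - 8)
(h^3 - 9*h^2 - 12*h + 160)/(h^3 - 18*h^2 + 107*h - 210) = (h^2 - 4*h - 32)/(h^2 - 13*h + 42)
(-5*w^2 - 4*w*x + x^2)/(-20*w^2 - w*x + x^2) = (w + x)/(4*w + x)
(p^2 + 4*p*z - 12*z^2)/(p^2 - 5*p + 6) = (p^2 + 4*p*z - 12*z^2)/(p^2 - 5*p + 6)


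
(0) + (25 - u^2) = 25 - u^2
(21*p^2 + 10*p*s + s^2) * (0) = 0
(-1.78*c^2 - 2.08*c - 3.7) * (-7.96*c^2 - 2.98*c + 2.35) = 14.1688*c^4 + 21.8612*c^3 + 31.4674*c^2 + 6.138*c - 8.695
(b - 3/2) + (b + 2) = 2*b + 1/2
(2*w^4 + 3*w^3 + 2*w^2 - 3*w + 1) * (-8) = -16*w^4 - 24*w^3 - 16*w^2 + 24*w - 8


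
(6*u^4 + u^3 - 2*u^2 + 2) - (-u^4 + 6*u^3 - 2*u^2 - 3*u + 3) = 7*u^4 - 5*u^3 + 3*u - 1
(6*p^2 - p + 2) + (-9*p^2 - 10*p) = -3*p^2 - 11*p + 2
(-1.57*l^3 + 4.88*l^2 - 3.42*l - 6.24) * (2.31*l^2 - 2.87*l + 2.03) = -3.6267*l^5 + 15.7787*l^4 - 25.0929*l^3 + 5.3074*l^2 + 10.9662*l - 12.6672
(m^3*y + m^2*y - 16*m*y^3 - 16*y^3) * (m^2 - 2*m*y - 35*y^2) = m^5*y - 2*m^4*y^2 + m^4*y - 51*m^3*y^3 - 2*m^3*y^2 + 32*m^2*y^4 - 51*m^2*y^3 + 560*m*y^5 + 32*m*y^4 + 560*y^5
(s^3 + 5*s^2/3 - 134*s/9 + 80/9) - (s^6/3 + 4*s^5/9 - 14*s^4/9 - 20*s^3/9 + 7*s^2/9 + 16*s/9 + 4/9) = -s^6/3 - 4*s^5/9 + 14*s^4/9 + 29*s^3/9 + 8*s^2/9 - 50*s/3 + 76/9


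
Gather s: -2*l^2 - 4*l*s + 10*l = -2*l^2 - 4*l*s + 10*l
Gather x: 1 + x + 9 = x + 10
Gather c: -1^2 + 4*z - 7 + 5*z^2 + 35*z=5*z^2 + 39*z - 8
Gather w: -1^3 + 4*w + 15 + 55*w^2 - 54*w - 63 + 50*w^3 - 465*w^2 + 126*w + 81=50*w^3 - 410*w^2 + 76*w + 32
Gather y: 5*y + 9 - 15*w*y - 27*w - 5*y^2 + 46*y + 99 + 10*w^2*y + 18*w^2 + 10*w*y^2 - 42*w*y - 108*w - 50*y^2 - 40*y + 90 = 18*w^2 - 135*w + y^2*(10*w - 55) + y*(10*w^2 - 57*w + 11) + 198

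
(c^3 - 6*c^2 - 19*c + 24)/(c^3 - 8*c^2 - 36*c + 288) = (c^2 + 2*c - 3)/(c^2 - 36)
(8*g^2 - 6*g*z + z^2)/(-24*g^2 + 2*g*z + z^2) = (-2*g + z)/(6*g + z)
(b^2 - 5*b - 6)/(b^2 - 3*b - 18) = (b + 1)/(b + 3)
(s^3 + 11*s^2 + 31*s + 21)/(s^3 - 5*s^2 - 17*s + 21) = (s^2 + 8*s + 7)/(s^2 - 8*s + 7)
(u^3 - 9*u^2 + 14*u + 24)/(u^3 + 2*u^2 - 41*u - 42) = (u - 4)/(u + 7)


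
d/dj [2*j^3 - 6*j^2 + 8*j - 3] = 6*j^2 - 12*j + 8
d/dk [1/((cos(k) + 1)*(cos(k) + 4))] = (2*cos(k) + 5)*sin(k)/((cos(k) + 1)^2*(cos(k) + 4)^2)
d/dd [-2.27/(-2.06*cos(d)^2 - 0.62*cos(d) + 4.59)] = (9.3524*cos(d) + 1.4074)*sin(d)/(2.06*cos(d)^2 + 0.62*cos(d) - 4.59)^2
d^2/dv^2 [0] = 0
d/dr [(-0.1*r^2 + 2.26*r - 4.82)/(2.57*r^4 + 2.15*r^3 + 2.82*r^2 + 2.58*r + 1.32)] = (0.514*r^5 - 17.2096*r^4 + 39.8316*r^3 + 24.4578*r^2 + 26.9208*r + 15.4188)/(6.6049*r^8 + 11.051*r^7 + 19.1173*r^6 + 25.3872*r^5 + 25.8312*r^4 + 20.2272*r^3 + 14.1012*r^2 + 6.8112*r + 1.7424)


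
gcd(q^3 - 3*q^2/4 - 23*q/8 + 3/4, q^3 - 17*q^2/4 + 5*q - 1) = q^2 - 9*q/4 + 1/2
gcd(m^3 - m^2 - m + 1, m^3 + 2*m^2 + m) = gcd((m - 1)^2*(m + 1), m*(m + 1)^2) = m + 1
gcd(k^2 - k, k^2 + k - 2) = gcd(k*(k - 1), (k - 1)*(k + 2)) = k - 1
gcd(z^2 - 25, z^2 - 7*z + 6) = 1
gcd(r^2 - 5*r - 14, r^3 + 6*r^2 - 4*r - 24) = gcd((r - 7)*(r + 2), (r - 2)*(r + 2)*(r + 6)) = r + 2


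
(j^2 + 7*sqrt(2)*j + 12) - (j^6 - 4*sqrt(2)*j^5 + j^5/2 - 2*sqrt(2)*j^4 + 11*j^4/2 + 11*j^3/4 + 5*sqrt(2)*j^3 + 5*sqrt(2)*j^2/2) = -j^6 - j^5/2 + 4*sqrt(2)*j^5 - 11*j^4/2 + 2*sqrt(2)*j^4 - 5*sqrt(2)*j^3 - 11*j^3/4 - 5*sqrt(2)*j^2/2 + j^2 + 7*sqrt(2)*j + 12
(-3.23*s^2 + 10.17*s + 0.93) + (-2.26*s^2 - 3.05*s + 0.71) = -5.49*s^2 + 7.12*s + 1.64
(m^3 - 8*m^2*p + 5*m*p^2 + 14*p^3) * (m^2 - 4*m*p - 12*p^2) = m^5 - 12*m^4*p + 25*m^3*p^2 + 90*m^2*p^3 - 116*m*p^4 - 168*p^5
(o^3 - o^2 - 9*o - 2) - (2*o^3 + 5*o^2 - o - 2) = -o^3 - 6*o^2 - 8*o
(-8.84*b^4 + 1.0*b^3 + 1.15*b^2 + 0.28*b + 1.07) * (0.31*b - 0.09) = -2.7404*b^5 + 1.1056*b^4 + 0.2665*b^3 - 0.0167*b^2 + 0.3065*b - 0.0963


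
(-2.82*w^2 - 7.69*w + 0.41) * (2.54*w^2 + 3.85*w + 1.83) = -7.1628*w^4 - 30.3896*w^3 - 33.7257*w^2 - 12.4942*w + 0.7503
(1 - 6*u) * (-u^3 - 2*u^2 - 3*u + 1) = 6*u^4 + 11*u^3 + 16*u^2 - 9*u + 1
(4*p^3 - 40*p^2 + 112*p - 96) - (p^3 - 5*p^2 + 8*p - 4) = 3*p^3 - 35*p^2 + 104*p - 92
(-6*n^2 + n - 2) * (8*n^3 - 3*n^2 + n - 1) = -48*n^5 + 26*n^4 - 25*n^3 + 13*n^2 - 3*n + 2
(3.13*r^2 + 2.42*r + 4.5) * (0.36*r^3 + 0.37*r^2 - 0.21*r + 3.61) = 1.1268*r^5 + 2.0293*r^4 + 1.8581*r^3 + 12.4561*r^2 + 7.7912*r + 16.245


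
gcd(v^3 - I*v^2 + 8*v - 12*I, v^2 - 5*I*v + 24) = v + 3*I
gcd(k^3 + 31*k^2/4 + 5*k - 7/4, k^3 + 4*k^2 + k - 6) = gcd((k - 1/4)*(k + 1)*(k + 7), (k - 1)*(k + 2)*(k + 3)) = 1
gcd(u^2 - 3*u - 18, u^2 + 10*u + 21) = u + 3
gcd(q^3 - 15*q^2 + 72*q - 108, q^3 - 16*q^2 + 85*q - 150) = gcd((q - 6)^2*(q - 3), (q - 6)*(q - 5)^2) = q - 6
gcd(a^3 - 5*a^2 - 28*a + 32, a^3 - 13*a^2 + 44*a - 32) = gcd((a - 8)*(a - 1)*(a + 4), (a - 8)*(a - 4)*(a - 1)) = a^2 - 9*a + 8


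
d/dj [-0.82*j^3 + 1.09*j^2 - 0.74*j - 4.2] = -2.46*j^2 + 2.18*j - 0.74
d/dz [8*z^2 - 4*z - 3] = 16*z - 4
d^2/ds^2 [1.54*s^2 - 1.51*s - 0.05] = 3.08000000000000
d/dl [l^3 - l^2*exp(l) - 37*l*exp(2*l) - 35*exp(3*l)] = -l^2*exp(l) + 3*l^2 - 74*l*exp(2*l) - 2*l*exp(l) - 105*exp(3*l) - 37*exp(2*l)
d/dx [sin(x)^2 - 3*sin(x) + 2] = (2*sin(x) - 3)*cos(x)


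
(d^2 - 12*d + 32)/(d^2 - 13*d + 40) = (d - 4)/(d - 5)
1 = 1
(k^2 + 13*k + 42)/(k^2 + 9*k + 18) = (k + 7)/(k + 3)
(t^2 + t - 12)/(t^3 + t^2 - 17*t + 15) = (t + 4)/(t^2 + 4*t - 5)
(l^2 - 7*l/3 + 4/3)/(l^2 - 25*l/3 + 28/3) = (l - 1)/(l - 7)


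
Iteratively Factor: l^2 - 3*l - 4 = (l + 1)*(l - 4)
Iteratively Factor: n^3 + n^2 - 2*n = (n)*(n^2 + n - 2) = n*(n + 2)*(n - 1)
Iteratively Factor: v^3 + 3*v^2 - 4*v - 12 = (v + 2)*(v^2 + v - 6) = (v + 2)*(v + 3)*(v - 2)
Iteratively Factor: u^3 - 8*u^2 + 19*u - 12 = (u - 3)*(u^2 - 5*u + 4) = (u - 4)*(u - 3)*(u - 1)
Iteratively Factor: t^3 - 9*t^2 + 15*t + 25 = (t - 5)*(t^2 - 4*t - 5) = (t - 5)^2*(t + 1)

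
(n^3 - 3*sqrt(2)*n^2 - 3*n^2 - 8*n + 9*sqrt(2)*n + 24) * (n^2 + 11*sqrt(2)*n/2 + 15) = n^5 - 3*n^4 + 5*sqrt(2)*n^4/2 - 26*n^3 - 15*sqrt(2)*n^3/2 - 89*sqrt(2)*n^2 + 78*n^2 - 120*n + 267*sqrt(2)*n + 360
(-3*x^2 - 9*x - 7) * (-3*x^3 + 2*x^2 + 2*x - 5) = 9*x^5 + 21*x^4 - 3*x^3 - 17*x^2 + 31*x + 35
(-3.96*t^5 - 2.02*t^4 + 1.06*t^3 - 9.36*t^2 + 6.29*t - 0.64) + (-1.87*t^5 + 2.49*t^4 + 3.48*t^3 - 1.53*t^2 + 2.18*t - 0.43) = -5.83*t^5 + 0.47*t^4 + 4.54*t^3 - 10.89*t^2 + 8.47*t - 1.07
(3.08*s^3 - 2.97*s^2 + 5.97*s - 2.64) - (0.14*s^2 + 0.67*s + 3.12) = 3.08*s^3 - 3.11*s^2 + 5.3*s - 5.76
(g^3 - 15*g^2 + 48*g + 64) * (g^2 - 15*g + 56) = g^5 - 30*g^4 + 329*g^3 - 1496*g^2 + 1728*g + 3584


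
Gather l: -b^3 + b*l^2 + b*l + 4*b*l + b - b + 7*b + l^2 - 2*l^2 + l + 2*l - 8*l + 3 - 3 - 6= -b^3 + 7*b + l^2*(b - 1) + l*(5*b - 5) - 6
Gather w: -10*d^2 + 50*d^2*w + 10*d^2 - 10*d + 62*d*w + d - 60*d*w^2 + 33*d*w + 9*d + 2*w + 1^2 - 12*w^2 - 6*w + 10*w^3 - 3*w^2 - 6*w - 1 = 10*w^3 + w^2*(-60*d - 15) + w*(50*d^2 + 95*d - 10)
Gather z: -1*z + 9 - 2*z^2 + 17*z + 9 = -2*z^2 + 16*z + 18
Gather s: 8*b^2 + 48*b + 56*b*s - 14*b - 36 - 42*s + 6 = 8*b^2 + 34*b + s*(56*b - 42) - 30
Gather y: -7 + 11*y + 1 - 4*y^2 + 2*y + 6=-4*y^2 + 13*y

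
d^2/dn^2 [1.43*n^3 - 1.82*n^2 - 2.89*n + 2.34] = 8.58*n - 3.64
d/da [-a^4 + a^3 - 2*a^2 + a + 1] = -4*a^3 + 3*a^2 - 4*a + 1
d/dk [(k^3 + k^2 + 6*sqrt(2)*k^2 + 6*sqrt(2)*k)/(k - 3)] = 2*(k^3 - 4*k^2 + 3*sqrt(2)*k^2 - 18*sqrt(2)*k - 3*k - 9*sqrt(2))/(k^2 - 6*k + 9)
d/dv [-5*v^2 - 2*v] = -10*v - 2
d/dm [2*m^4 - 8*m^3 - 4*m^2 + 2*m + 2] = 8*m^3 - 24*m^2 - 8*m + 2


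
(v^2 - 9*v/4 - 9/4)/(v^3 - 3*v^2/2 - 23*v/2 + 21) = (4*v + 3)/(2*(2*v^2 + 3*v - 14))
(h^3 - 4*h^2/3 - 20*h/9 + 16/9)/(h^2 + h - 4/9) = (3*h^2 - 8*h + 4)/(3*h - 1)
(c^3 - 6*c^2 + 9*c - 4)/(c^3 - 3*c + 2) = (c - 4)/(c + 2)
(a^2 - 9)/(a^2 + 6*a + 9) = (a - 3)/(a + 3)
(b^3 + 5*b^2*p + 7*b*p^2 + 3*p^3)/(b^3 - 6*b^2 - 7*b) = (b^3 + 5*b^2*p + 7*b*p^2 + 3*p^3)/(b*(b^2 - 6*b - 7))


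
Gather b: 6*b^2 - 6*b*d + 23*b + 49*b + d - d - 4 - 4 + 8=6*b^2 + b*(72 - 6*d)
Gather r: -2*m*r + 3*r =r*(3 - 2*m)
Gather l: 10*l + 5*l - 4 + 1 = 15*l - 3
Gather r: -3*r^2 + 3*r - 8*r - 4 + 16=-3*r^2 - 5*r + 12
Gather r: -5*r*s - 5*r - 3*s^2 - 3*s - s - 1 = r*(-5*s - 5) - 3*s^2 - 4*s - 1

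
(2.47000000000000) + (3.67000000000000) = 6.14000000000000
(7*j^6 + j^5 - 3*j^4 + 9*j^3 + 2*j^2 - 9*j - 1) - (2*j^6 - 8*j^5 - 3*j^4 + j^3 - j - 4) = 5*j^6 + 9*j^5 + 8*j^3 + 2*j^2 - 8*j + 3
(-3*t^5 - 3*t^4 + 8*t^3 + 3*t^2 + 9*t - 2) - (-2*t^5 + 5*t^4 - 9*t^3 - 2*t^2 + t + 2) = -t^5 - 8*t^4 + 17*t^3 + 5*t^2 + 8*t - 4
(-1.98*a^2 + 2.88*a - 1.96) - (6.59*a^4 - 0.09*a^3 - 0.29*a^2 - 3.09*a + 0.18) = -6.59*a^4 + 0.09*a^3 - 1.69*a^2 + 5.97*a - 2.14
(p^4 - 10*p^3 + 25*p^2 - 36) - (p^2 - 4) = p^4 - 10*p^3 + 24*p^2 - 32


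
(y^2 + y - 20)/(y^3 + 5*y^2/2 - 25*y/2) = 2*(y - 4)/(y*(2*y - 5))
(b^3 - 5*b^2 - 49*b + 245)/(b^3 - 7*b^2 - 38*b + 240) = (b^2 - 49)/(b^2 - 2*b - 48)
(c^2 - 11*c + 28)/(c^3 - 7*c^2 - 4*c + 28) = (c - 4)/(c^2 - 4)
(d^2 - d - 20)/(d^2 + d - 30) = (d + 4)/(d + 6)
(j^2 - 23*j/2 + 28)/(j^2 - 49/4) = 2*(j - 8)/(2*j + 7)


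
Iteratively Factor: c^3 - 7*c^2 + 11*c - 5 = (c - 1)*(c^2 - 6*c + 5) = (c - 1)^2*(c - 5)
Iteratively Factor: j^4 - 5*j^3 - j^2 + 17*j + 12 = (j - 3)*(j^3 - 2*j^2 - 7*j - 4) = (j - 4)*(j - 3)*(j^2 + 2*j + 1) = (j - 4)*(j - 3)*(j + 1)*(j + 1)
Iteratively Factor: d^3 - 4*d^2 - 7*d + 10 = (d - 5)*(d^2 + d - 2) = (d - 5)*(d + 2)*(d - 1)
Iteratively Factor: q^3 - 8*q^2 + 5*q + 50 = (q - 5)*(q^2 - 3*q - 10) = (q - 5)^2*(q + 2)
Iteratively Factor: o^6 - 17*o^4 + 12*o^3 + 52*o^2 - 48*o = (o - 3)*(o^5 + 3*o^4 - 8*o^3 - 12*o^2 + 16*o) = (o - 3)*(o + 4)*(o^4 - o^3 - 4*o^2 + 4*o) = (o - 3)*(o + 2)*(o + 4)*(o^3 - 3*o^2 + 2*o) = (o - 3)*(o - 2)*(o + 2)*(o + 4)*(o^2 - o) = (o - 3)*(o - 2)*(o - 1)*(o + 2)*(o + 4)*(o)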